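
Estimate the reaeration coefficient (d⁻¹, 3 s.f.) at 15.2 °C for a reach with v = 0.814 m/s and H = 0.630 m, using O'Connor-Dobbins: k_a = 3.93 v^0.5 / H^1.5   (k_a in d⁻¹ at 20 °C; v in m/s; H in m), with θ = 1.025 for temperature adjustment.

k_a ≈ 6.30 d⁻¹

k_a(20) = 3.93 × 0.814^0.5 / 0.630^1.5 = 3.93 × 0.9022 / 0.5000 = 7.091 d⁻¹.
k_a(15.2) = 7.091 × 1.025^(15.2−20) = 7.091 × 0.8882 = 6.298 d⁻¹.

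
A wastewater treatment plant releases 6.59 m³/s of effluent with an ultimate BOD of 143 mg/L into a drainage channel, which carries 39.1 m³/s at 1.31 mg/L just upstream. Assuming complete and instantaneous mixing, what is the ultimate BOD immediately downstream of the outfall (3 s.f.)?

21.7 mg/L

Flow-weighted mixing: C = (Q_r C_r + Q_w C_w)/(Q_r + Q_w)
= (39.1×1.31 + 6.59×143)/(39.1 + 6.59) = 993.6/45.69 = 21.75 mg/L.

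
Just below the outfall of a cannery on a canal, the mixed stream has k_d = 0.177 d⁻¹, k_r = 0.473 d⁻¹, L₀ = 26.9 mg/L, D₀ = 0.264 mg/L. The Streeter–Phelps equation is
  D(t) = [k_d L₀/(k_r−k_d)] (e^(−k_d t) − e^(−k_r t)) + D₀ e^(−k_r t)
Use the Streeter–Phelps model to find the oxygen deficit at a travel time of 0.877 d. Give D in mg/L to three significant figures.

k_d L₀/(k_r−k_d) = 0.177×26.9/(0.473−0.177) = 4.761/0.2960 = 16.09 mg/L.
e^(−k_d t) = e^(−0.177×0.8770) = 0.8562; e^(−k_r t) = e^(−0.473×0.8770) = 0.6605.
D = 16.09 × (0.8562 − 0.6605) + 0.264 × 0.6605 = 3.149 + 0.1744 = 3.323 mg/L.

D ≈ 3.32 mg/L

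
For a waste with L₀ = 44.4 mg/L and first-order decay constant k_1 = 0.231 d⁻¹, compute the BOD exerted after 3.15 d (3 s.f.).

y ≈ 23.0 mg/L

y_t = L₀(1 − e^(−k_1 t)) = 44.4 × (1 − e^(−0.231×3.15))
= 44.4 × (1 − 0.4830) = 44.4 × 0.5170 = 22.95 mg/L.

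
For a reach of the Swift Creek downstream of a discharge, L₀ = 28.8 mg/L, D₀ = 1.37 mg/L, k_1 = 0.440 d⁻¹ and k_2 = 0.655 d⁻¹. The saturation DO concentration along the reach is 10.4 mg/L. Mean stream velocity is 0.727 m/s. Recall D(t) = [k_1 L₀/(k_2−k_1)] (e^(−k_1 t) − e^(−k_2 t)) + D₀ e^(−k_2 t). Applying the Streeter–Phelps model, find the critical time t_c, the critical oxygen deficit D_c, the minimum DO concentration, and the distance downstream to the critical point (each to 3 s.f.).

t_c = [1/(k_2−k_1)] ln[(k_2/k_1)(1 − D₀(k_2−k_1)/(k_1 L₀))]
= [1/(0.655−0.440)] ln[(0.655/0.440)(1 − 1.37×0.2150/(0.440×28.8))]
= (1/0.2150) ln[1.489 × 0.9768] = 4.651 × ln(1.454) = 4.651 × 0.3743 = 1.741 d.
L(t_c) = L₀ e^(−k_1 t_c) = 28.8 × 0.4648 = 13.39 mg/L, and at the critical point k_2 D_c = k_1 L, so D_c = (0.440/0.655) × 13.39 = 8.993 mg/L.
Minimum DO = C_s − D_c = 10.4 − 8.993 = 1.407 mg/L.
x_c = v t_c = 0.727 m/s × 1.741 d × 86400 s/d = 109400 m ≈ 109 km.

t_c ≈ 1.74 d; D_c ≈ 8.99 mg/L; min DO ≈ 1.41 mg/L; x_c ≈ 109 km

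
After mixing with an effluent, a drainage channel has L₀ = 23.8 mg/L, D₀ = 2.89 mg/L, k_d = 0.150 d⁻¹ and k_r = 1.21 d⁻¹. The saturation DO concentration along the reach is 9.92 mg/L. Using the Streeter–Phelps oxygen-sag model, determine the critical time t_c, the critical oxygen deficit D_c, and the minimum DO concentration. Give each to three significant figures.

t_c = [1/(k_r−k_d)] ln[(k_r/k_d)(1 − D₀(k_r−k_d)/(k_d L₀))]
= [1/(1.21−0.150)] ln[(1.21/0.150)(1 − 2.89×1.060/(0.150×23.8))]
= (1/1.060) ln[8.067 × 0.1419] = 0.9434 × ln(1.145) = 0.9434 × 0.1351 = 0.1275 d.
D_c = (k_d/k_r) L₀ e^(−k_d t_c) = (0.150/1.21) × 23.8 × e^(−0.150×0.1275) = 0.1240 × 23.8 × 0.9811 = 2.895 mg/L.
Minimum DO = C_s − D_c = 9.92 − 2.895 = 7.025 mg/L.

t_c ≈ 0.127 d; D_c ≈ 2.89 mg/L; min DO ≈ 7.03 mg/L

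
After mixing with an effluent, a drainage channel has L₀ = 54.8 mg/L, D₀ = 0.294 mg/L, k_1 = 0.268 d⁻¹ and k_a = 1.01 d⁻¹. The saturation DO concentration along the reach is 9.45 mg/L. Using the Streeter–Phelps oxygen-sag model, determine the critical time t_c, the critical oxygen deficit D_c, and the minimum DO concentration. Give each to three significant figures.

t_c ≈ 1.77 d; D_c ≈ 9.05 mg/L; min DO ≈ 0.396 mg/L

t_c = [1/(k_a−k_1)] ln[(k_a/k_1)(1 − D₀(k_a−k_1)/(k_1 L₀))]
= [1/(1.01−0.268)] ln[(1.01/0.268)(1 − 0.294×0.7420/(0.268×54.8))]
= (1/0.7420) ln[3.769 × 0.9851] = 1.348 × ln(3.713) = 1.348 × 1.312 = 1.768 d.
L(t_c) = L₀ e^(−k_1 t_c) = 54.8 × 0.6226 = 34.12 mg/L, and at the critical point k_a D_c = k_1 L, so D_c = (0.268/1.01) × 34.12 = 9.054 mg/L.
Minimum DO = C_s − D_c = 9.45 − 9.054 = 0.3962 mg/L.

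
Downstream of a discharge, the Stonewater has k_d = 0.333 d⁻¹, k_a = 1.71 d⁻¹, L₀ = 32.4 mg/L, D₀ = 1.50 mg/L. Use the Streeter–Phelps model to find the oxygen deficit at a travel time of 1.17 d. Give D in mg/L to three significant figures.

k_d L₀/(k_a−k_d) = 0.333×32.4/(1.71−0.333) = 10.79/1.377 = 7.835 mg/L.
e^(−k_d t) = e^(−0.333×1.170) = 0.6773; e^(−k_a t) = e^(−1.71×1.170) = 0.1352.
D = 7.835 × (0.6773 − 0.1352) + 1.50 × 0.1352 = 4.247 + 0.2029 = 4.450 mg/L.

D ≈ 4.45 mg/L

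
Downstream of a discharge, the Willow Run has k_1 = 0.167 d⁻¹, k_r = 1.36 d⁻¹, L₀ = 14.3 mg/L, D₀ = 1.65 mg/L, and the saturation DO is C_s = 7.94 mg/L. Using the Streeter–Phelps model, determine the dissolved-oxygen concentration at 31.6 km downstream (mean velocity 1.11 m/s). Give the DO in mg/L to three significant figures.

Travel time t = x/v = 31.6 km / (1.11 m/s) = 31600 m / 1.11 m/s = 28470 s = 0.3295 d.
k_1 L₀/(k_r−k_1) = 0.167×14.3/(1.36−0.167) = 2.388/1.193 = 2.002 mg/L.
e^(−k_1 t) = e^(−0.167×0.3295) = 0.9465; e^(−k_r t) = e^(−1.36×0.3295) = 0.6388.
D = 2.002 × (0.9465 − 0.6388) + 1.65 × 0.6388 = 0.6158 + 1.054 = 1.670 mg/L.
DO = C_s − D = 7.94 − 1.670 = 6.270 mg/L.

DO ≈ 6.27 mg/L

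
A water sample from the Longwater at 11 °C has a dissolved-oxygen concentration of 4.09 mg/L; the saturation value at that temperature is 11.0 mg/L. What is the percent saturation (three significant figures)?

% saturation = C/C_s × 100 = 4.09/11.0 × 100 = 37.2 %.

37.2 % saturation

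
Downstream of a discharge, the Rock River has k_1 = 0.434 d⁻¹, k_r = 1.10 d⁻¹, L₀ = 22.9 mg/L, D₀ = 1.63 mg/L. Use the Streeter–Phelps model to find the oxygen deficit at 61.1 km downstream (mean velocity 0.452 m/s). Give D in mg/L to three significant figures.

Travel time t = x/v = 61.1 km / (0.452 m/s) = 61100 m / 0.452 m/s = 135200 s = 1.565 d.
k_1 L₀/(k_r−k_1) = 0.434×22.9/(1.10−0.434) = 9.939/0.6660 = 14.92 mg/L.
e^(−k_1 t) = e^(−0.434×1.565) = 0.5071; e^(−k_r t) = e^(−1.10×1.565) = 0.1789.
D = 14.92 × (0.5071 − 0.1789) + 1.63 × 0.1789 = 4.898 + 0.2916 = 5.190 mg/L.

D ≈ 5.19 mg/L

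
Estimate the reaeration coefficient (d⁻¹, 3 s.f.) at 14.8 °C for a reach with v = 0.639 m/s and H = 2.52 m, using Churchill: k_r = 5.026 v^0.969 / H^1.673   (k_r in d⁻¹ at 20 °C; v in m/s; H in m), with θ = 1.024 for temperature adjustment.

k_r(20) = 5.026 × 0.639^0.969 / 2.52^1.673 = 5.026 × 0.6479 / 4.694 = 0.6938 d⁻¹.
k_r(14.8) = 0.6938 × 1.024^(14.8−20) = 0.6938 × 0.8840 = 0.6133 d⁻¹.

k_r ≈ 0.613 d⁻¹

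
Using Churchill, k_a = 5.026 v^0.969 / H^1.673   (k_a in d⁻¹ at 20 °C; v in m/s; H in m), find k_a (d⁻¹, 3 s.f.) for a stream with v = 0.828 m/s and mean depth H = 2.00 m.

k_a ≈ 1.31 d⁻¹

k_a = 5.026 × 0.828^0.969 / 2.00^1.673 = 5.026 × 0.8329 / 3.189 = 1.313 d⁻¹.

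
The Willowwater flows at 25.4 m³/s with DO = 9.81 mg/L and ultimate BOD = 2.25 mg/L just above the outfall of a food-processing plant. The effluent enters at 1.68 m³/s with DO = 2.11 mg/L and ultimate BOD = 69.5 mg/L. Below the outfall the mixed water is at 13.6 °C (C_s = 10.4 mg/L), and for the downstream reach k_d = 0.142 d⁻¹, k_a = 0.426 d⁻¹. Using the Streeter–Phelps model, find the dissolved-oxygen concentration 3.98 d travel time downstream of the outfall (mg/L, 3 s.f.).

DO ≈ 8.97 mg/L

Mixed DO = (25.4×9.81 + 1.68×2.11)/(25.4+1.68) = 252.7/27.08 = 9.332 mg/L.
Mixed L₀ = (25.4×2.25 + 1.68×69.5)/(27.08) = 173.9/27.08 = 6.422 mg/L.
Initial deficit D₀ = C_s − DO₀ = 10.4 − 9.332 = 1.068 mg/L.
D(3.98) = [0.142×6.422/(0.426−0.142)](e^(−0.142×3.98) − e^(−0.426×3.98)) + 1.068 e^(−0.426×3.98)
= 3.211 × (0.5683 − 0.1835) + 1.068 × 0.1835 = 1.431 mg/L.
DO = 10.4 − 1.431 = 8.969 mg/L.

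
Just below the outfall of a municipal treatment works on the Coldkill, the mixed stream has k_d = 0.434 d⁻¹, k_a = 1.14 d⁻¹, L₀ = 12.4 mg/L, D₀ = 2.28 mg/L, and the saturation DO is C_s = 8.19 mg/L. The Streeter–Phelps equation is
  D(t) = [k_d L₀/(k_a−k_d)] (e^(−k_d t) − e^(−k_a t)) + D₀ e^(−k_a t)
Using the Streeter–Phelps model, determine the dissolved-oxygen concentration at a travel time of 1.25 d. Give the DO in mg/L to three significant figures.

k_d L₀/(k_a−k_d) = 0.434×12.4/(1.14−0.434) = 5.382/0.7060 = 7.623 mg/L.
e^(−k_d t) = e^(−0.434×1.250) = 0.5813; e^(−k_a t) = e^(−1.14×1.250) = 0.2405.
D = 7.623 × (0.5813 − 0.2405) + 2.28 × 0.2405 = 2.598 + 0.5484 = 3.146 mg/L.
DO = C_s − D = 8.19 − 3.146 = 5.044 mg/L.

DO ≈ 5.04 mg/L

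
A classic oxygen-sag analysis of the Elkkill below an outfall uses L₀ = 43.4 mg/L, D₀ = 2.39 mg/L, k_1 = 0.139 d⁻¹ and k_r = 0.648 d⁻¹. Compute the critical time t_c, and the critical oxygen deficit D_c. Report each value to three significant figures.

t_c ≈ 2.58 d; D_c ≈ 6.50 mg/L

At the critical point dD/dt = 0, so k_1 L₀ e^(−k_1 t) = k_r D. Substituting D(t) from the Streeter–Phelps equation and solving for t gives
t_c = ln[(k_r/k_1)(1 − D₀(k_r−k_1)/(k_1 L₀))] / (k_r−k_1).
Here k_r−k_1 = 0.5090 d⁻¹ and 1 − D₀(k_r−k_1)/(k_1 L₀) = 1 − 2.39×0.5090/(0.139×43.4) = 0.7983, so
t_c = ln(4.662 × 0.7983) / 0.5090 = 1.314 / 0.5090 = 2.582 d.
L(t_c) = L₀ e^(−k_1 t_c) = 43.4 × 0.6985 = 30.31 mg/L, and at the critical point k_r D_c = k_1 L, so D_c = (0.139/0.648) × 30.31 = 6.502 mg/L.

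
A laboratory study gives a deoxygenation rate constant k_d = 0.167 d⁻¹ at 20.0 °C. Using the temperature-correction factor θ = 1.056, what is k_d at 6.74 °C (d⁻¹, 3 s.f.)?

k_d ≈ 0.0811 d⁻¹

k_d(T₂) = k_d(T₁) · θ^(T₂−T₁) = 0.167 × 1.056^(6.74−20.0)
= 0.167 × 1.056^-13.3 = 0.167 × 0.4855 = 0.08108 d⁻¹.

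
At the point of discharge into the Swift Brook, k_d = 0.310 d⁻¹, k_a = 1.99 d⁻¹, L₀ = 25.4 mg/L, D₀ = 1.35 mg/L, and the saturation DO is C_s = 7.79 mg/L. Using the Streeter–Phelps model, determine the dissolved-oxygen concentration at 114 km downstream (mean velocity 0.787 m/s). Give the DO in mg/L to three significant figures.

Travel time t = x/v = 114 km / (0.787 m/s) = 114000 m / 0.787 m/s = 144900 s = 1.677 d.
k_d L₀/(k_a−k_d) = 0.310×25.4/(1.99−0.310) = 7.874/1.680 = 4.687 mg/L.
e^(−k_d t) = e^(−0.310×1.677) = 0.5947; e^(−k_a t) = e^(−1.99×1.677) = 0.03557.
D = 4.687 × (0.5947 − 0.03557) + 1.35 × 0.03557 = 2.621 + 0.04802 = 2.669 mg/L.
DO = C_s − D = 7.79 − 2.669 = 5.121 mg/L.

DO ≈ 5.12 mg/L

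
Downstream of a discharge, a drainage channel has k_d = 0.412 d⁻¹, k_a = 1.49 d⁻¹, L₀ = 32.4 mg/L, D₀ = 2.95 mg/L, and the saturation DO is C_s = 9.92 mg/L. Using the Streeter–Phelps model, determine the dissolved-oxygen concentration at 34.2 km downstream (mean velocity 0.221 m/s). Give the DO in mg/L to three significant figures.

DO ≈ 4.65 mg/L

Travel time t = x/v = 34.2 km / (0.221 m/s) = 34200 m / 0.221 m/s = 154800 s = 1.791 d.
k_d L₀/(k_a−k_d) = 0.412×32.4/(1.49−0.412) = 13.35/1.078 = 12.38 mg/L.
e^(−k_d t) = e^(−0.412×1.791) = 0.4781; e^(−k_a t) = e^(−1.49×1.791) = 0.06934.
D = 12.38 × (0.4781 − 0.06934) + 2.95 × 0.06934 = 5.062 + 0.2046 = 5.266 mg/L.
DO = C_s − D = 9.92 − 5.266 = 4.654 mg/L.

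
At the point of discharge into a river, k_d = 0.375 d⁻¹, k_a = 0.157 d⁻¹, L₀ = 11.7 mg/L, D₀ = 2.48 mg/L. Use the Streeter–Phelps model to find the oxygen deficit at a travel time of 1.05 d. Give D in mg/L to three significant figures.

k_d L₀/(k_a−k_d) = 0.375×11.7/(0.157−0.375) = 4.387/-0.2180 = -20.13 mg/L.
e^(−k_d t) = e^(−0.375×1.050) = 0.6745; e^(−k_a t) = e^(−0.157×1.050) = 0.8480.
D = -20.13 × (0.6745 − 0.8480) + 2.48 × 0.8480 = 3.492 + 2.103 = 5.595 mg/L.

D ≈ 5.59 mg/L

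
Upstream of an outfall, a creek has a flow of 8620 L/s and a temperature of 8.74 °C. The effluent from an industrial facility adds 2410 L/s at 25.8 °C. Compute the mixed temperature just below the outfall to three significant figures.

Flow-weighted mixing: C = (Q_r C_r + Q_w C_w)/(Q_r + Q_w)
= (8620×8.74 + 2410×25.8)/(8620 + 2410) = 137500/11030 = 12.47 °C.

12.5 °C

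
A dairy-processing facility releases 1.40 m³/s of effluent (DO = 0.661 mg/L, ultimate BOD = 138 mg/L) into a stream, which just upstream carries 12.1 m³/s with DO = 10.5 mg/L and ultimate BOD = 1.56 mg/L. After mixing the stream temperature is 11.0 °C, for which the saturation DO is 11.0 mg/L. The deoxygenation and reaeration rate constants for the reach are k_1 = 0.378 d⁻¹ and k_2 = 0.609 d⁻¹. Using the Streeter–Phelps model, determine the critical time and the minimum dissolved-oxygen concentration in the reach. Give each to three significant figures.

t_c ≈ 1.80 d; minimum DO ≈ 6.06 mg/L

Mixed DO = (12.1×10.5 + 1.40×0.661)/(12.1+1.40) = 128.0/13.50 = 9.480 mg/L.
Mixed L₀ = (12.1×1.56 + 1.40×138)/(13.50) = 212.1/13.50 = 15.71 mg/L.
Initial deficit D₀ = C_s − DO₀ = 11.0 − 9.480 = 1.520 mg/L.
t_c = (1/0.2310) ln[(0.609/0.378)(1 − 1.520×0.2310/(0.378×15.71))] = 4.329 × ln(1.516) = 1.801 d.
D_c = (0.378/0.609) × 15.71 × e^(−0.378×1.801) = 0.6207 × 15.71 × 0.5063 = 4.937 mg/L.
Minimum DO = 11.0 − 4.937 = 6.063 mg/L.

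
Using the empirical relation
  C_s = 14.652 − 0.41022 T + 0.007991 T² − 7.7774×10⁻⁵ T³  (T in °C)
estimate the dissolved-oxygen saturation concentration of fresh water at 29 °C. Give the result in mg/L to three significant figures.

C_s ≈ 7.58 mg/L

C_s = 14.652 − 0.41022×29 + 0.007991×29² − 7.7774×10⁻⁵×29³ = 7.579 mg/L.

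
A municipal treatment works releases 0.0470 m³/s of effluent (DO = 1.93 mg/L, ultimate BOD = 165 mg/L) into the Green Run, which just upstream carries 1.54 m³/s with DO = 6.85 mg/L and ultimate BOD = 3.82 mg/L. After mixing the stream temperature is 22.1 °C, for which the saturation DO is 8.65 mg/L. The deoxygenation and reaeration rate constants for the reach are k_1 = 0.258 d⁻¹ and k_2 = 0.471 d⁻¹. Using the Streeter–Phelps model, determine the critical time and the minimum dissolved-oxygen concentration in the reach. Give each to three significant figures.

Mixed DO = (1.54×6.85 + 0.0470×1.93)/(1.54+0.0470) = 10.64/1.587 = 6.704 mg/L.
Mixed L₀ = (1.54×3.82 + 0.0470×165)/(1.587) = 13.64/1.587 = 8.593 mg/L.
Initial deficit D₀ = C_s − DO₀ = 8.65 − 6.704 = 1.946 mg/L.
t_c = (1/0.2130) ln[(0.471/0.258)(1 − 1.946×0.2130/(0.258×8.593))] = 4.695 × ln(1.484) = 1.854 d.
D_c = (0.258/0.471) × 8.593 × e^(−0.258×1.854) = 0.5478 × 8.593 × 0.6198 = 2.917 mg/L.
Minimum DO = 8.65 − 2.917 = 5.733 mg/L.

t_c ≈ 1.85 d; minimum DO ≈ 5.73 mg/L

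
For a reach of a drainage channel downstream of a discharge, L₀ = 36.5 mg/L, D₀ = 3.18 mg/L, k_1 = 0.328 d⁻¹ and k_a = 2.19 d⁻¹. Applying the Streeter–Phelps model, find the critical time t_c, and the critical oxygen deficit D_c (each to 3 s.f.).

With k_a/k_1 = 6.677 and 1 − D₀(k_a−k_1)/(k_1 L₀) = 0.5054,
t_c = ln(6.677 × 0.5054) / (2.19 − 0.328) = ln(3.375) / 1.862 = 1.216/1.862 = 0.6532 d.
D_c = (k_1/k_a) L₀ e^(−k_1 t_c) = (0.328/2.19) × 36.5 × e^(−0.328×0.6532) = 0.1498 × 36.5 × 0.8071 = 4.412 mg/L.

t_c ≈ 0.653 d; D_c ≈ 4.41 mg/L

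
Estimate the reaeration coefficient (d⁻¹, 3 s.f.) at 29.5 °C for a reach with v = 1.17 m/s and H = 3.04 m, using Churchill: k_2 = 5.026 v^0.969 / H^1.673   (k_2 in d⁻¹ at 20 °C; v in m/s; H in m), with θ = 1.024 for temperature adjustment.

k_2 ≈ 1.14 d⁻¹

k_2(20) = 5.026 × 1.17^0.969 / 3.04^1.673 = 5.026 × 1.164 / 6.425 = 0.9109 d⁻¹.
k_2(29.5) = 0.9109 × 1.024^(29.5−20) = 0.9109 × 1.253 = 1.141 d⁻¹.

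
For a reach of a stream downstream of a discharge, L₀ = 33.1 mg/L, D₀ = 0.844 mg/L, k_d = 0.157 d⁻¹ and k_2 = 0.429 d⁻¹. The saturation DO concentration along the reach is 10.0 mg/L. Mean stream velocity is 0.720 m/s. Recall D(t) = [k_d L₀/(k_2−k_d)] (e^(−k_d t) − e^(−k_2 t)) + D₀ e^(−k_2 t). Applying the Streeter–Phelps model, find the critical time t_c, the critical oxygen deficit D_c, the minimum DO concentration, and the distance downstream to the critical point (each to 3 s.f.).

At the critical point dD/dt = 0, so k_d L₀ e^(−k_d t) = k_2 D. Substituting D(t) from the Streeter–Phelps equation and solving for t gives
t_c = ln[(k_2/k_d)(1 − D₀(k_2−k_d)/(k_d L₀))] / (k_2−k_d).
Here k_2−k_d = 0.2720 d⁻¹ and 1 − D₀(k_2−k_d)/(k_d L₀) = 1 − 0.844×0.2720/(0.157×33.1) = 0.9558, so
t_c = ln(2.732 × 0.9558) / 0.2720 = 0.9600 / 0.2720 = 3.530 d.
L(t_c) = L₀ e^(−k_d t_c) = 33.1 × 0.5746 = 19.02 mg/L, and at the critical point k_2 D_c = k_d L, so D_c = (0.157/0.429) × 19.02 = 6.960 mg/L.
Minimum DO = C_s − D_c = 10.0 − 6.960 = 3.040 mg/L.
x_c = v t_c = 0.720 m/s × 3.530 d × 86400 s/d = 219600 m ≈ 220 km.

t_c ≈ 3.53 d; D_c ≈ 6.96 mg/L; min DO ≈ 3.04 mg/L; x_c ≈ 220 km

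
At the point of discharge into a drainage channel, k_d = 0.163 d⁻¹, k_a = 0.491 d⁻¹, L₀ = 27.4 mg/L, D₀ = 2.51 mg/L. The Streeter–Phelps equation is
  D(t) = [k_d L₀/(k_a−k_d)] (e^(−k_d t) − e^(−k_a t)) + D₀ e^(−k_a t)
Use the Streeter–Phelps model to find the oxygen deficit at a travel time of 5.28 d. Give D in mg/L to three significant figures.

D ≈ 4.93 mg/L

k_d L₀/(k_a−k_d) = 0.163×27.4/(0.491−0.163) = 4.466/0.3280 = 13.62 mg/L.
e^(−k_d t) = e^(−0.163×5.280) = 0.4229; e^(−k_a t) = e^(−0.491×5.280) = 0.07483.
D = 13.62 × (0.4229 − 0.07483) + 2.51 × 0.07483 = 4.739 + 0.1878 = 4.927 mg/L.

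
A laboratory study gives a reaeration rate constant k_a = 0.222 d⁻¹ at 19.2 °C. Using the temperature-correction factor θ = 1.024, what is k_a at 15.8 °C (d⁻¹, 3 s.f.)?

k_a ≈ 0.205 d⁻¹

k_a(T₂) = k_a(T₁) · θ^(T₂−T₁) = 0.222 × 1.024^(15.8−19.2)
= 0.222 × 1.024^-3.40 = 0.222 × 0.9225 = 0.2048 d⁻¹.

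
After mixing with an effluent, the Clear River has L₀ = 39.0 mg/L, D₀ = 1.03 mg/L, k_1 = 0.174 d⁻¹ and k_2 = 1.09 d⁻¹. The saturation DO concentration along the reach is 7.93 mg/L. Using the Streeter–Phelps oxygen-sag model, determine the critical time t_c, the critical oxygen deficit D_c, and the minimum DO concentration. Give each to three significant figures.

With k_2/k_1 = 6.264 and 1 − D₀(k_2−k_1)/(k_1 L₀) = 0.8610,
t_c = ln(6.264 × 0.8610) / (1.09 − 0.174) = ln(5.393) / 0.9160 = 1.685/0.9160 = 1.840 d.
D_c = (k_1/k_2) L₀ e^(−k_1 t_c) = (0.174/1.09) × 39.0 × e^(−0.174×1.840) = 0.1596 × 39.0 × 0.7261 = 4.520 mg/L.
Minimum DO = C_s − D_c = 7.93 − 4.520 = 3.410 mg/L.

t_c ≈ 1.84 d; D_c ≈ 4.52 mg/L; min DO ≈ 3.41 mg/L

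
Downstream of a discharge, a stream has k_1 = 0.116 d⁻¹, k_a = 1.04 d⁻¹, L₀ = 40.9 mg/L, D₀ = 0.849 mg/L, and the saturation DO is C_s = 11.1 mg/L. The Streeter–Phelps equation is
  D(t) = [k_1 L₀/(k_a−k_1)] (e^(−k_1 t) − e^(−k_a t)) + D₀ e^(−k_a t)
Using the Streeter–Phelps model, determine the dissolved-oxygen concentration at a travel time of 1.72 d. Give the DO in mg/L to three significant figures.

k_1 L₀/(k_a−k_1) = 0.116×40.9/(1.04−0.116) = 4.744/0.9240 = 5.135 mg/L.
e^(−k_1 t) = e^(−0.116×1.720) = 0.8191; e^(−k_a t) = e^(−1.04×1.720) = 0.1672.
D = 5.135 × (0.8191 − 0.1672) + 0.849 × 0.1672 = 3.348 + 0.1419 = 3.490 mg/L.
DO = C_s − D = 11.1 − 3.490 = 7.610 mg/L.

DO ≈ 7.61 mg/L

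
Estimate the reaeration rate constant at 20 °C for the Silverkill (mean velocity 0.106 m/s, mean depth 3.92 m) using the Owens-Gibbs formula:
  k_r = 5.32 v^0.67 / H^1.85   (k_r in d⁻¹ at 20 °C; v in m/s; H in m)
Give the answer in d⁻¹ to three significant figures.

k_r = 5.32 × 0.106^0.67 / 3.92^1.85 = 5.32 × 0.2223 / 12.52 = 0.09447 d⁻¹.

k_r ≈ 0.0945 d⁻¹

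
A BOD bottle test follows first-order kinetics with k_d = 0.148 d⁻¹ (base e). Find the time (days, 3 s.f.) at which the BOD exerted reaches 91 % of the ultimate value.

t ≈ 16.3 d

y/L₀ = 1 − e^(−k_d t) = 0.91 ⇒ e^(−k_d t) = 0.0900
t = −ln(0.0900) / 0.148 = 2.408 / 0.148 = 16.27 d.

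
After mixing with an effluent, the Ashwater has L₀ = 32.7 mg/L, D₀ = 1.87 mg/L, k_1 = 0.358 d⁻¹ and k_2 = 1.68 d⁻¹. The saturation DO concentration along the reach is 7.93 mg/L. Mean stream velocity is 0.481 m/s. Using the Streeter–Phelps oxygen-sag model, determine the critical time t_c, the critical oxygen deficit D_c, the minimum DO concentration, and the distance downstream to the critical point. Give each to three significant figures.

t_c ≈ 0.990 d; D_c ≈ 4.89 mg/L; min DO ≈ 3.04 mg/L; x_c ≈ 41.1 km

With k_2/k_1 = 4.693 and 1 − D₀(k_2−k_1)/(k_1 L₀) = 0.7888,
t_c = ln(4.693 × 0.7888) / (1.68 − 0.358) = ln(3.702) / 1.322 = 1.309/1.322 = 0.9900 d.
D_c = (k_1/k_2) L₀ e^(−k_1 t_c) = (0.358/1.68) × 32.7 × e^(−0.358×0.9900) = 0.2131 × 32.7 × 0.7016 = 4.889 mg/L.
Minimum DO = C_s − D_c = 7.93 − 4.889 = 3.041 mg/L.
x_c = v t_c = 0.481 m/s × 0.9900 d × 86400 s/d = 41140 m ≈ 41.1 km.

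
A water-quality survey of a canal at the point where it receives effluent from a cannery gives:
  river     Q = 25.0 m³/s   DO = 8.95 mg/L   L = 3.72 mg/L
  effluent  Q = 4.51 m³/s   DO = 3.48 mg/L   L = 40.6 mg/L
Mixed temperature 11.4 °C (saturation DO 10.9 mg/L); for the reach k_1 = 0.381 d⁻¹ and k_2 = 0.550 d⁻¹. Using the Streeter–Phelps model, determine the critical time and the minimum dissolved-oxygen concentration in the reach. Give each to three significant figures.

Mixed DO = (25.0×8.95 + 4.51×3.48)/(25.0+4.51) = 239.4/29.51 = 8.114 mg/L.
Mixed L₀ = (25.0×3.72 + 4.51×40.6)/(29.51) = 276.1/29.51 = 9.356 mg/L.
Initial deficit D₀ = C_s − DO₀ = 10.9 − 8.114 = 2.786 mg/L.
t_c = (1/0.1690) ln[(0.550/0.381)(1 − 2.786×0.1690/(0.381×9.356))] = 5.917 × ln(1.253) = 1.334 d.
D_c = (0.381/0.550) × 9.356 × e^(−0.381×1.334) = 0.6927 × 9.356 × 0.6015 = 3.899 mg/L.
Minimum DO = 10.9 − 3.899 = 7.001 mg/L.

t_c ≈ 1.33 d; minimum DO ≈ 7.00 mg/L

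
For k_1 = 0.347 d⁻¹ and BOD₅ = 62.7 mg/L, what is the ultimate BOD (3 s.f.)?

L₀ ≈ 76.1 mg/L

BOD₅ = L₀(1 − e^(−5k_1)) ⇒ L₀ = BOD₅ / (1 − e^(−5×0.347))
= 62.7 / (1 − 0.1764) = 62.7 / 0.8236 = 76.13 mg/L.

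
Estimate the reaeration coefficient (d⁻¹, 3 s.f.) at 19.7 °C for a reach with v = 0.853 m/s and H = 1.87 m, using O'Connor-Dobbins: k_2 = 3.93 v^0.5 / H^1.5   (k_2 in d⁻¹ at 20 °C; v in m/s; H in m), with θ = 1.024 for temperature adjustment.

k_2(20) = 3.93 × 0.853^0.5 / 1.87^1.5 = 3.93 × 0.9236 / 2.557 = 1.419 d⁻¹.
k_2(19.7) = 1.419 × 1.024^(19.7−20) = 1.419 × 0.9929 = 1.409 d⁻¹.

k_2 ≈ 1.41 d⁻¹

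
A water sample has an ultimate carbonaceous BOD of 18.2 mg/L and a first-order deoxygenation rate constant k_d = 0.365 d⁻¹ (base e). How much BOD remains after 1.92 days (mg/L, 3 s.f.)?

L_t = L₀ e^(−k_d t) = 18.2 × e^(−0.365×1.92) = 18.2 × 0.4962 = 9.031 mg/L.

L ≈ 9.03 mg/L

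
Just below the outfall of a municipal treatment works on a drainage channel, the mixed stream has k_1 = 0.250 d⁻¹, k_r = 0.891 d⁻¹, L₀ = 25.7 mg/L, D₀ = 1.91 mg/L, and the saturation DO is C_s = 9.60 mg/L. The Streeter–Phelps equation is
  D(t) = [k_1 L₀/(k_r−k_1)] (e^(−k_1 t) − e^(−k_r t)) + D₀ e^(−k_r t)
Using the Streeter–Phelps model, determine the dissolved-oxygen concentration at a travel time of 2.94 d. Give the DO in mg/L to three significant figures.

DO ≈ 5.38 mg/L

k_1 L₀/(k_r−k_1) = 0.250×25.7/(0.891−0.250) = 6.425/0.6410 = 10.02 mg/L.
e^(−k_1 t) = e^(−0.250×2.940) = 0.4795; e^(−k_r t) = e^(−0.891×2.940) = 0.07284.
D = 10.02 × (0.4795 − 0.07284) + 1.91 × 0.07284 = 4.076 + 0.1391 = 4.215 mg/L.
DO = C_s − D = 9.60 − 4.215 = 5.385 mg/L.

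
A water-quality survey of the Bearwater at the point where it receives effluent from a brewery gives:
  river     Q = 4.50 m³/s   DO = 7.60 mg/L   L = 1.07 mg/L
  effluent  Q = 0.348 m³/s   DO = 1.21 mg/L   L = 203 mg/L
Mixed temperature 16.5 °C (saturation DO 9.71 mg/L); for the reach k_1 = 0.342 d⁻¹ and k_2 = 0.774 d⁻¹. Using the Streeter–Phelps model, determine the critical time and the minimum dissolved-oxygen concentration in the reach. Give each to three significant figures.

t_c ≈ 1.35 d; minimum DO ≈ 5.37 mg/L

Mixed DO = (4.50×7.60 + 0.348×1.21)/(4.50+0.348) = 34.62/4.848 = 7.141 mg/L.
Mixed L₀ = (4.50×1.07 + 0.348×203)/(4.848) = 75.46/4.848 = 15.56 mg/L.
Initial deficit D₀ = C_s − DO₀ = 9.71 − 7.141 = 2.569 mg/L.
t_c = (1/0.4320) ln[(0.774/0.342)(1 − 2.569×0.4320/(0.342×15.56))] = 2.315 × ln(1.791) = 1.350 d.
D_c = (0.342/0.774) × 15.56 × e^(−0.342×1.350) = 0.4419 × 15.56 × 0.6303 = 4.335 mg/L.
Minimum DO = 9.71 − 4.335 = 5.375 mg/L.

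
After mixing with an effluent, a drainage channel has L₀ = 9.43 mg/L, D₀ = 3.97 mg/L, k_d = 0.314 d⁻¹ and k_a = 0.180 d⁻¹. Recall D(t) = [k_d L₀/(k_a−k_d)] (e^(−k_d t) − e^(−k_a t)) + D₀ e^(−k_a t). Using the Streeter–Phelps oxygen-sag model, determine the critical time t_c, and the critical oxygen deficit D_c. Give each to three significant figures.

t_c ≈ 2.92 d; D_c ≈ 6.58 mg/L

t_c = [1/(k_a−k_d)] ln[(k_a/k_d)(1 − D₀(k_a−k_d)/(k_d L₀))]
= [1/(0.180−0.314)] ln[(0.180/0.314)(1 − 3.97×-0.1340/(0.314×9.43))]
= (1/-0.1340) ln[0.5732 × 1.180] = -7.463 × ln(0.6762) = -7.463 × -0.3912 = 2.919 d.
D_c = (k_d/k_a) L₀ e^(−k_d t_c) = (0.314/0.180) × 9.43 × e^(−0.314×2.919) = 1.744 × 9.43 × 0.3998 = 6.577 mg/L.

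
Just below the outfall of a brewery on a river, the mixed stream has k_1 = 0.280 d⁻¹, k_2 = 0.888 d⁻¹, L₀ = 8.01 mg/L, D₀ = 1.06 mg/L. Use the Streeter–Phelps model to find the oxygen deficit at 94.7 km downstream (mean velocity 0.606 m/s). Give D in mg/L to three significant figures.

Travel time t = x/v = 94.7 km / (0.606 m/s) = 94700 m / 0.606 m/s = 156300 s = 1.809 d.
k_1 L₀/(k_2−k_1) = 0.280×8.01/(0.888−0.280) = 2.243/0.6080 = 3.689 mg/L.
e^(−k_1 t) = e^(−0.280×1.809) = 0.6026; e^(−k_2 t) = e^(−0.888×1.809) = 0.2007.
D = 3.689 × (0.6026 − 0.2007) + 1.06 × 0.2007 = 1.483 + 0.2127 = 1.696 mg/L.

D ≈ 1.70 mg/L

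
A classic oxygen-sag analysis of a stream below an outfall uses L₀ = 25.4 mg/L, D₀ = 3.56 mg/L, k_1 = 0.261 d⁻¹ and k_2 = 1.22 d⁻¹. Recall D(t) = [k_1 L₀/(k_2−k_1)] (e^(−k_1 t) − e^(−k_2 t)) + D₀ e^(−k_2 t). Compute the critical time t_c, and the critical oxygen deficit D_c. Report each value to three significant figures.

t_c ≈ 0.854 d; D_c ≈ 4.35 mg/L

At the critical point dD/dt = 0, so k_1 L₀ e^(−k_1 t) = k_2 D. Substituting D(t) from the Streeter–Phelps equation and solving for t gives
t_c = ln[(k_2/k_1)(1 − D₀(k_2−k_1)/(k_1 L₀))] / (k_2−k_1).
Here k_2−k_1 = 0.9590 d⁻¹ and 1 − D₀(k_2−k_1)/(k_1 L₀) = 1 − 3.56×0.9590/(0.261×25.4) = 0.4850, so
t_c = ln(4.674 × 0.4850) / 0.9590 = 0.8185 / 0.9590 = 0.8535 d.
L(t_c) = L₀ e^(−k_1 t_c) = 25.4 × 0.8003 = 20.33 mg/L, and at the critical point k_2 D_c = k_1 L, so D_c = (0.261/1.22) × 20.33 = 4.349 mg/L.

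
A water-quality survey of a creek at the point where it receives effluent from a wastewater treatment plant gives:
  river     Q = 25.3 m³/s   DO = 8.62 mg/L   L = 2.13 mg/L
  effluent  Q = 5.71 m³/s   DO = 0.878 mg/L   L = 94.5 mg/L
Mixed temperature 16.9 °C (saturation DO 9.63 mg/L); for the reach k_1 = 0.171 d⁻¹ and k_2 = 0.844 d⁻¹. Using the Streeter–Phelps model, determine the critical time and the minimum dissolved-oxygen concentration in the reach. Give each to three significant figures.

t_c ≈ 1.34 d; minimum DO ≈ 6.55 mg/L

Mixed DO = (25.3×8.62 + 5.71×0.878)/(25.3+5.71) = 223.1/31.01 = 7.194 mg/L.
Mixed L₀ = (25.3×2.13 + 5.71×94.5)/(31.01) = 593.5/31.01 = 19.14 mg/L.
Initial deficit D₀ = C_s − DO₀ = 9.63 − 7.194 = 2.436 mg/L.
t_c = (1/0.6730) ln[(0.844/0.171)(1 − 2.436×0.6730/(0.171×19.14))] = 1.486 × ln(2.464) = 1.340 d.
D_c = (0.171/0.844) × 19.14 × e^(−0.171×1.340) = 0.2026 × 19.14 × 0.7953 = 3.084 mg/L.
Minimum DO = 9.63 − 3.084 = 6.546 mg/L.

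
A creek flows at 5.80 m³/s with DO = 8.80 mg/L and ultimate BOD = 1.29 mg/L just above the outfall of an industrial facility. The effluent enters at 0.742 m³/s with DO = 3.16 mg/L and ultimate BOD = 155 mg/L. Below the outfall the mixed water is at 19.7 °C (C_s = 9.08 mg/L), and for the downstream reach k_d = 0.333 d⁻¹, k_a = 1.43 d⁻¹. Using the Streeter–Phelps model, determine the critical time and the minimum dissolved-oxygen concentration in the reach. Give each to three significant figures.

Mixed DO = (5.80×8.80 + 0.742×3.16)/(5.80+0.742) = 53.38/6.542 = 8.160 mg/L.
Mixed L₀ = (5.80×1.29 + 0.742×155)/(6.542) = 122.5/6.542 = 18.72 mg/L.
Initial deficit D₀ = C_s − DO₀ = 9.08 − 8.160 = 0.9197 mg/L.
t_c = (1/1.097) ln[(1.43/0.333)(1 − 0.9197×1.097/(0.333×18.72))] = 0.9116 × ln(3.599) = 1.168 d.
D_c = (0.333/1.43) × 18.72 × e^(−0.333×1.168) = 0.2329 × 18.72 × 0.6779 = 2.956 mg/L.
Minimum DO = 9.08 − 2.956 = 6.124 mg/L.

t_c ≈ 1.17 d; minimum DO ≈ 6.12 mg/L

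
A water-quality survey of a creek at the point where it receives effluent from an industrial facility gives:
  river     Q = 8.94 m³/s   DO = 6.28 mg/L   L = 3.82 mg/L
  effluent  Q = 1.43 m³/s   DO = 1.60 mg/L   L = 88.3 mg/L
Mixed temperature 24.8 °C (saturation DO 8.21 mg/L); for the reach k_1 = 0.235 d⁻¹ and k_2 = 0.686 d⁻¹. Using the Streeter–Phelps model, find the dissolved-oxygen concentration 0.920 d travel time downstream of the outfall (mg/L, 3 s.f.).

Mixed DO = (8.94×6.28 + 1.43×1.60)/(8.94+1.43) = 58.43/10.37 = 5.635 mg/L.
Mixed L₀ = (8.94×3.82 + 1.43×88.3)/(10.37) = 160.4/10.37 = 15.47 mg/L.
Initial deficit D₀ = C_s − DO₀ = 8.21 − 5.635 = 2.575 mg/L.
D(0.920) = [0.235×15.47/(0.686−0.235)](e^(−0.235×0.920) − e^(−0.686×0.920)) + 2.575 e^(−0.686×0.920)
= 8.061 × (0.8056 − 0.5320) + 2.575 × 0.5320 = 3.575 mg/L.
DO = 8.21 − 3.575 = 4.635 mg/L.

DO ≈ 4.63 mg/L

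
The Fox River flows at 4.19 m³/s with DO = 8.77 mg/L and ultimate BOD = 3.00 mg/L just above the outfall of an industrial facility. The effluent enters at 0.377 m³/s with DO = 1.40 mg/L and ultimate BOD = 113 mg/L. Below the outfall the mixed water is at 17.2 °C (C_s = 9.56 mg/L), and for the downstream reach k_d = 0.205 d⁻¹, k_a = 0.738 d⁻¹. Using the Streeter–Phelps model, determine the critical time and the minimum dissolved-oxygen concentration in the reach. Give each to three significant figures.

t_c ≈ 1.73 d; minimum DO ≈ 7.21 mg/L

Mixed DO = (4.19×8.77 + 0.377×1.40)/(4.19+0.377) = 37.27/4.567 = 8.162 mg/L.
Mixed L₀ = (4.19×3.00 + 0.377×113)/(4.567) = 55.17/4.567 = 12.08 mg/L.
Initial deficit D₀ = C_s − DO₀ = 9.56 − 8.162 = 1.398 mg/L.
t_c = (1/0.5330) ln[(0.738/0.205)(1 − 1.398×0.5330/(0.205×12.08))] = 1.876 × ln(2.517) = 1.731 d.
D_c = (0.205/0.738) × 12.08 × e^(−0.205×1.731) = 0.2778 × 12.08 × 0.7012 = 2.353 mg/L.
Minimum DO = 9.56 − 2.353 = 7.207 mg/L.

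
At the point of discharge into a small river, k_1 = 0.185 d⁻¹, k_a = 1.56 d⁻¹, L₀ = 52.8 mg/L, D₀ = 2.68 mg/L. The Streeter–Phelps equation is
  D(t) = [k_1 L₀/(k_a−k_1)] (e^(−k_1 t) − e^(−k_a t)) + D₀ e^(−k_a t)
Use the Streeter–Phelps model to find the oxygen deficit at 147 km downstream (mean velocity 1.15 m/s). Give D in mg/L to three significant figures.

Travel time t = x/v = 147 km / (1.15 m/s) = 147000 m / 1.15 m/s = 127800 s = 1.479 d.
k_1 L₀/(k_a−k_1) = 0.185×52.8/(1.56−0.185) = 9.768/1.375 = 7.104 mg/L.
e^(−k_1 t) = e^(−0.185×1.479) = 0.7606; e^(−k_a t) = e^(−1.56×1.479) = 0.09946.
D = 7.104 × (0.7606 − 0.09946) + 2.68 × 0.09946 = 4.696 + 0.2666 = 4.963 mg/L.

D ≈ 4.96 mg/L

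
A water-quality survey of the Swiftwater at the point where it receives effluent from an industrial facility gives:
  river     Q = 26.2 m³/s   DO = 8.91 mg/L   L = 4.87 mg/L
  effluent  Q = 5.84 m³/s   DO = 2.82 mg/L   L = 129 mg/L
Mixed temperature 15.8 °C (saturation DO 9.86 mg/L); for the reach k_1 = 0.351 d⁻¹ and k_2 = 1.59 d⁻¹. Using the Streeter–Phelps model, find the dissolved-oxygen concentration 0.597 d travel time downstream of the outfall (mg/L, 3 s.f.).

Mixed DO = (26.2×8.91 + 5.84×2.82)/(26.2+5.84) = 249.9/32.04 = 7.800 mg/L.
Mixed L₀ = (26.2×4.87 + 5.84×129)/(32.04) = 881.0/32.04 = 27.50 mg/L.
Initial deficit D₀ = C_s − DO₀ = 9.86 − 7.800 = 2.060 mg/L.
D(0.597) = [0.351×27.50/(1.59−0.351)](e^(−0.351×0.597) − e^(−1.59×0.597)) + 2.060 e^(−1.59×0.597)
= 7.789 × (0.8110 − 0.3870) + 2.060 × 0.3870 = 4.099 mg/L.
DO = 9.86 − 4.099 = 5.761 mg/L.

DO ≈ 5.76 mg/L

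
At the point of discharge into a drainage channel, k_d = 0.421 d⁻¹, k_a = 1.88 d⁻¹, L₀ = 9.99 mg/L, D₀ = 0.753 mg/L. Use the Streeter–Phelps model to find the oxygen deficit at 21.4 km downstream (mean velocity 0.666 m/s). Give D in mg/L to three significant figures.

D ≈ 1.41 mg/L

Travel time t = x/v = 21.4 km / (0.666 m/s) = 21400 m / 0.666 m/s = 32130 s = 0.3719 d.
k_d L₀/(k_a−k_d) = 0.421×9.99/(1.88−0.421) = 4.206/1.459 = 2.883 mg/L.
e^(−k_d t) = e^(−0.421×0.3719) = 0.8551; e^(−k_a t) = e^(−1.88×0.3719) = 0.4970.
D = 2.883 × (0.8551 − 0.4970) + 0.753 × 0.4970 = 1.032 + 0.3742 = 1.406 mg/L.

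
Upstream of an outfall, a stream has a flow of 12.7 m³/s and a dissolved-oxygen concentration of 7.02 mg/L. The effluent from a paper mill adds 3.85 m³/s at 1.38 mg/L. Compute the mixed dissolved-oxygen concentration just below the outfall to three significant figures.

5.71 mg/L

Flow-weighted mixing: C = (Q_r C_r + Q_w C_w)/(Q_r + Q_w)
= (12.7×7.02 + 3.85×1.38)/(12.7 + 3.85) = 94.47/16.55 = 5.708 mg/L.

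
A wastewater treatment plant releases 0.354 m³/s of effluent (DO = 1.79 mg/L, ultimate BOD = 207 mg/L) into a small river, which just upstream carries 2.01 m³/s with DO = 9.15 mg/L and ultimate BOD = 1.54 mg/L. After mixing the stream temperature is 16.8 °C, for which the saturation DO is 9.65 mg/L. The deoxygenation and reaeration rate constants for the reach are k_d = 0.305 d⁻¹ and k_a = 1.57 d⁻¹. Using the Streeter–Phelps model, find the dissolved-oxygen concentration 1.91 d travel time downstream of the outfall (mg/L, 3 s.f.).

DO ≈ 5.61 mg/L

Mixed DO = (2.01×9.15 + 0.354×1.79)/(2.01+0.354) = 19.03/2.364 = 8.048 mg/L.
Mixed L₀ = (2.01×1.54 + 0.354×207)/(2.364) = 76.37/2.364 = 32.31 mg/L.
Initial deficit D₀ = C_s − DO₀ = 9.65 − 8.048 = 1.602 mg/L.
D(1.91) = [0.305×32.31/(1.57−0.305)](e^(−0.305×1.91) − e^(−1.57×1.91)) + 1.602 e^(−1.57×1.91)
= 7.789 × (0.5585 − 0.04985) + 1.602 × 0.04985 = 4.042 mg/L.
DO = 9.65 − 4.042 = 5.608 mg/L.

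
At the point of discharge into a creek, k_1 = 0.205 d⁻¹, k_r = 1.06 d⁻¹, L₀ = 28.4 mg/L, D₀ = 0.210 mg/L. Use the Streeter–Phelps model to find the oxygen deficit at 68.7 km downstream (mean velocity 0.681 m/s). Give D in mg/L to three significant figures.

Travel time t = x/v = 68.7 km / (0.681 m/s) = 68700 m / 0.681 m/s = 100900 s = 1.168 d.
k_1 L₀/(k_r−k_1) = 0.205×28.4/(1.06−0.205) = 5.822/0.8550 = 6.809 mg/L.
e^(−k_1 t) = e^(−0.205×1.168) = 0.7871; e^(−k_r t) = e^(−1.06×1.168) = 0.2901.
D = 6.809 × (0.7871 − 0.2901) + 0.210 × 0.2901 = 3.385 + 0.06091 = 3.446 mg/L.

D ≈ 3.45 mg/L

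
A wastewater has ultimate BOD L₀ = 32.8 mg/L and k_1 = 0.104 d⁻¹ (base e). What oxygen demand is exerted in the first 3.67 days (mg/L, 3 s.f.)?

y ≈ 10.4 mg/L

y_t = L₀(1 − e^(−k_1 t)) = 32.8 × (1 − e^(−0.104×3.67))
= 32.8 × (1 − 0.6827) = 32.8 × 0.3173 = 10.41 mg/L.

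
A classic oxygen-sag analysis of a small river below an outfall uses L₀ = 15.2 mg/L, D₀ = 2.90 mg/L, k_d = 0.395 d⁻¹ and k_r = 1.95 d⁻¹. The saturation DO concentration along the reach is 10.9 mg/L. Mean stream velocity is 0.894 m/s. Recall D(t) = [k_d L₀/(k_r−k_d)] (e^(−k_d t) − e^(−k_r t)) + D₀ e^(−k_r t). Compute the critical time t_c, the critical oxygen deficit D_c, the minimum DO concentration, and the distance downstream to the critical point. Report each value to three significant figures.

t_c = [1/(k_r−k_d)] ln[(k_r/k_d)(1 − D₀(k_r−k_d)/(k_d L₀))]
= [1/(1.95−0.395)] ln[(1.95/0.395)(1 − 2.90×1.555/(0.395×15.2))]
= (1/1.555) ln[4.937 × 0.2489] = 0.6431 × ln(1.229) = 0.6431 × 0.2061 = 0.1325 d.
L(t_c) = L₀ e^(−k_d t_c) = 15.2 × 0.9490 = 14.42 mg/L, and at the critical point k_r D_c = k_d L, so D_c = (0.395/1.95) × 14.42 = 2.922 mg/L.
Minimum DO = C_s − D_c = 10.9 − 2.922 = 7.978 mg/L.
x_c = v t_c = 0.894 m/s × 0.1325 d × 86400 s/d = 10240 m ≈ 10.2 km.

t_c ≈ 0.133 d; D_c ≈ 2.92 mg/L; min DO ≈ 7.98 mg/L; x_c ≈ 10.2 km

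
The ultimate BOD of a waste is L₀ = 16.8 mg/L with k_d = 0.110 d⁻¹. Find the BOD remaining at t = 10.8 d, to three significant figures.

L_t = L₀ e^(−k_d t) = 16.8 × e^(−0.110×10.8) = 16.8 × 0.3048 = 5.121 mg/L.

L ≈ 5.12 mg/L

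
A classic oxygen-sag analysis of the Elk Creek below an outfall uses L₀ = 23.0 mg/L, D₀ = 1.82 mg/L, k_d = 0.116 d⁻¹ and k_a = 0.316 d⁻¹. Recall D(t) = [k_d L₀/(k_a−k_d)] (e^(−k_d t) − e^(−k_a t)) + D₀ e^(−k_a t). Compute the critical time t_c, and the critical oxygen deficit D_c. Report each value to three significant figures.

t_c ≈ 4.28 d; D_c ≈ 5.14 mg/L

t_c = [1/(k_a−k_d)] ln[(k_a/k_d)(1 − D₀(k_a−k_d)/(k_d L₀))]
= [1/(0.316−0.116)] ln[(0.316/0.116)(1 − 1.82×0.2000/(0.116×23.0))]
= (1/0.2000) ln[2.724 × 0.8636] = 5.000 × ln(2.352) = 5.000 × 0.8555 = 4.277 d.
L(t_c) = L₀ e^(−k_d t_c) = 23.0 × 0.6089 = 14.00 mg/L, and at the critical point k_a D_c = k_d L, so D_c = (0.116/0.316) × 14.00 = 5.141 mg/L.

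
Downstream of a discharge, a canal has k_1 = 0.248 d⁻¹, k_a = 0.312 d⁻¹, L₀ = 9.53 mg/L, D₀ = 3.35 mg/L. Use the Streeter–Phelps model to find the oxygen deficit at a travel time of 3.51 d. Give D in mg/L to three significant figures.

D ≈ 4.23 mg/L

k_1 L₀/(k_a−k_1) = 0.248×9.53/(0.312−0.248) = 2.363/0.06400 = 36.93 mg/L.
e^(−k_1 t) = e^(−0.248×3.510) = 0.4188; e^(−k_a t) = e^(−0.312×3.510) = 0.3345.
D = 36.93 × (0.4188 − 0.3345) + 3.35 × 0.3345 = 3.111 + 1.121 = 4.232 mg/L.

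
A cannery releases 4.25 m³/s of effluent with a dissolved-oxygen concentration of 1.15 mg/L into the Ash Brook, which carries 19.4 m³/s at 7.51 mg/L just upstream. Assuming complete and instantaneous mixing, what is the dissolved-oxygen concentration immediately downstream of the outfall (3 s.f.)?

Flow-weighted mixing: C = (Q_r C_r + Q_w C_w)/(Q_r + Q_w)
= (19.4×7.51 + 4.25×1.15)/(19.4 + 4.25) = 150.6/23.65 = 6.367 mg/L.

6.37 mg/L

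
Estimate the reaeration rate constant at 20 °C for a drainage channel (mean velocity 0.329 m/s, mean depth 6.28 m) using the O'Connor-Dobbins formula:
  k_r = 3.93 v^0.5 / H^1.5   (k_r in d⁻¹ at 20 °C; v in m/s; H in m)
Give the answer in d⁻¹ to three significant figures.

k_r = 3.93 × 0.329^0.5 / 6.28^1.5 = 3.93 × 0.5736 / 15.74 = 0.1432 d⁻¹.

k_r ≈ 0.143 d⁻¹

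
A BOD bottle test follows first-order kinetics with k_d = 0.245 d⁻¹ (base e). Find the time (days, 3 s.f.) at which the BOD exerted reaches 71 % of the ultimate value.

t ≈ 5.05 d

y/L₀ = 1 − e^(−k_d t) = 0.71 ⇒ e^(−k_d t) = 0.290
t = −ln(0.290) / 0.245 = 1.238 / 0.245 = 5.053 d.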